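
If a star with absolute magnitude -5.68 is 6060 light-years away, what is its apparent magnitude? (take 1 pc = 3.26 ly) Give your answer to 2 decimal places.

m ≈ 5.67

d = 6060 ly / 3.26 = 1859 pc
m = M + 5 log₁₀ d − 5 = -5.68 + 5·3.2693 − 5 = 5.666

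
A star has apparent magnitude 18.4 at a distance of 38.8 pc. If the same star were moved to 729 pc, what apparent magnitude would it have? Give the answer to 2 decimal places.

m ≈ 24.77

Flux ∝ 1/d², so Δm = 5 log₁₀(d₂/d₁) = 5 log₁₀(729/38.8) = 6.369
m₂ = m₁ + Δm = 18.4 + (6.369) = 24.769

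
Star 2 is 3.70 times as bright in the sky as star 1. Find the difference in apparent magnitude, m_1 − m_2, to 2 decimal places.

m_1 − m_2 ≈ 1.42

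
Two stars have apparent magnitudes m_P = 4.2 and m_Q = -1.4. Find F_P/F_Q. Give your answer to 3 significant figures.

Magnitude difference = 5.6
Flux ratio = 10^(−0.4 Δm) = 10^(−0.4 × 5.6) = 10^-2.240 = 5.754×10^-3

F_P/F_Q ≈ 5.75×10^-3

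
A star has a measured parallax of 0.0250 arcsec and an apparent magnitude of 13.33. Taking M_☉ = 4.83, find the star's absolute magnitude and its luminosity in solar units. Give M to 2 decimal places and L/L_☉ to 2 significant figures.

M ≈ 10.32; L/L_☉ ≈ 6.4×10^-3

d = 1/p = 1/0.0250″ = 40.00 pc
M = m − 5 log₁₀ d + 5 = 13.33 − 5·1.6021 + 5 = 10.320
M − M_☉ = 10.320 − 4.83 = 5.490
L/L_☉ = 10^(−0.4 × 5.490) = 6.370×10^-3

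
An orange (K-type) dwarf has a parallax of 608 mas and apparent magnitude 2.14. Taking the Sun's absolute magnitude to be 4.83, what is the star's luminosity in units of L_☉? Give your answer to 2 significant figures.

d = 1/p = 1000/608 mas = 1.645 pc
M = m − 5 log₁₀ d + 5 = 2.14 − 5·0.2161 + 5 = 6.060
M − M_☉ = 6.060 − 4.83 = 1.230
L/L_☉ = 10^(−0.4 × 1.230) = 0.3222

L/L_☉ ≈ 0.32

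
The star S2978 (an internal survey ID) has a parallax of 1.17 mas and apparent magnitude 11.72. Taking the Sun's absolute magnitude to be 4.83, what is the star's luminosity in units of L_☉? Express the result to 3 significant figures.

d = 1/p = 1000/1.17 mas = 854.7 pc
M = m − 5 log₁₀ d + 5 = 11.72 − 5·2.9318 + 5 = 2.061
M − M_☉ = 2.061 − 4.83 = -2.769
L/L_☉ = 10^(−0.4 × -2.769) = 12.81

L/L_☉ ≈ 12.8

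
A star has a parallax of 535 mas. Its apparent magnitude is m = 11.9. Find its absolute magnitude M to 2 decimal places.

p = 535 mas = 0.535″ → d = 1/p = 1.869 pc
5 log₁₀(d/10 pc) = 5 log₁₀(1.869) − 5 = -3.642
M = m − 5 log₁₀(d/10) = 11.9 + 3.642 = 15.542

M ≈ 15.54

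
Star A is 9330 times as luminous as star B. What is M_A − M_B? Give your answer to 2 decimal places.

M_A − M_B ≈ -9.92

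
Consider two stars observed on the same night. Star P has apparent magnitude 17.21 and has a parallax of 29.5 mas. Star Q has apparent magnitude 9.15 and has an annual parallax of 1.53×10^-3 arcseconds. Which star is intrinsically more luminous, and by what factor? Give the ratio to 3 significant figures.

Star Q is more luminous, by a factor of 623000.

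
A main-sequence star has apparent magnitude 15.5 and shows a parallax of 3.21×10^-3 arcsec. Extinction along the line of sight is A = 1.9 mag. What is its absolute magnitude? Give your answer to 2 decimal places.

M ≈ 6.13

d = 1/p = 1/3.21×10^-3″ = 311.5 pc
5 log₁₀(d/10 pc) = 5 log₁₀(311.5) − 5 = 7.467
M = m − 5 log₁₀(d/10) − A = 15.5 − 7.467 − 1.9 = 6.133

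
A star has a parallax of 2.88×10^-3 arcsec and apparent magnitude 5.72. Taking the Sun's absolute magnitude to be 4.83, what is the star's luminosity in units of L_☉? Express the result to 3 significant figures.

L/L_☉ ≈ 531

d = 1/p = 1/2.88×10^-3″ = 347.2 pc
M = m − 5 log₁₀ d + 5 = 5.72 − 5·2.5406 + 5 = -1.983
M − M_☉ = -1.983 − 4.83 = -6.813
L/L_☉ = 10^(−0.4 × -6.813) = 531.1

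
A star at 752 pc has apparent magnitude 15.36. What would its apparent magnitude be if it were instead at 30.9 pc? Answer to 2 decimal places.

m ≈ 8.43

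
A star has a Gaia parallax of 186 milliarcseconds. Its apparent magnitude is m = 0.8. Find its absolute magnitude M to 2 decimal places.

M ≈ 2.15

p = 186 mas = 0.186″ → d = 1/p = 5.376 pc
5 log₁₀(d/10 pc) = 5 log₁₀(5.376) − 5 = -1.348
M = m − 5 log₁₀(d/10) = 0.8 + 1.348 = 2.148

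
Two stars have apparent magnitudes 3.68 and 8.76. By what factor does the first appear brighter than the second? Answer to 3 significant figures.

Magnitude difference = -5.08
Flux ratio = 10^(−0.4 Δm) = 10^(−0.4 × -5.08) = 10^2.032 = 107.6

108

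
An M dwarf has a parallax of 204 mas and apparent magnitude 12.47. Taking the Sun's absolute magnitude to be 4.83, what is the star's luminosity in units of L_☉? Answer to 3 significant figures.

L/L_☉ ≈ 2.11×10^-4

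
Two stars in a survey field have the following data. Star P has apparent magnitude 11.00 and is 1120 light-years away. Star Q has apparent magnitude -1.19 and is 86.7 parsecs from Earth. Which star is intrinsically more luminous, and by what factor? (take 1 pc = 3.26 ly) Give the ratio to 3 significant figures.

Star Q is more luminous, by a factor of 4790.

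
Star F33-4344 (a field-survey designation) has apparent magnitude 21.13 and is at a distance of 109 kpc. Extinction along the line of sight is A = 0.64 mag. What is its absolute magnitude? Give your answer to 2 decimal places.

d = 109 kpc = 109000 pc
5 log₁₀(d/10 pc) = 5 log₁₀(109000) − 5 = 20.187
M = m − 5 log₁₀(d/10) − A = 21.13 − 20.187 − 0.64 = 0.303

M ≈ 0.30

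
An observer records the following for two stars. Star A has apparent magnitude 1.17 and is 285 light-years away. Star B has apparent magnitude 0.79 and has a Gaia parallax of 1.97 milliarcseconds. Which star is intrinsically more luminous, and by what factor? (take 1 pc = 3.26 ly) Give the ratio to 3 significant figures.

Star B is more luminous, by a factor of 47.8.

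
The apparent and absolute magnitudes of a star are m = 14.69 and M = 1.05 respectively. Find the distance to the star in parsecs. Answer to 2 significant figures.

μ = m − M = 13.640
m − M = 5 log₁₀ d − 5
log₁₀ d = (m − M)/5 + 1 = 3.7280
d = 10^3.7280 = 5346 pc

d ≈ 5300 pc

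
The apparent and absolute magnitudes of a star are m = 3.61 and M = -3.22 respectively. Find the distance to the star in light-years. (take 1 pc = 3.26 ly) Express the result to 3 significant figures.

μ = m − M = 6.830
m − M = 5 log₁₀ d − 5
log₁₀ d = (m − M)/5 + 1 = 2.3660
d = 10^2.3660 = 232.3 pc
= 757.2 ly

d ≈ 757 ly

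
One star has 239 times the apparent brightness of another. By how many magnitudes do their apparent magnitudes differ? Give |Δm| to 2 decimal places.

Pogson: Δm = −2.5 log₁₀(ratio) = −2.5 log₁₀(239) = −2.5 × 2.3784 = -5.946

|Δm| ≈ 5.95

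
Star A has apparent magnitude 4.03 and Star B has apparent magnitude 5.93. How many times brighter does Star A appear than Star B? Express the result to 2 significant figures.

5.8

Magnitude difference = -1.90
Flux ratio = 10^(−0.4 Δm) = 10^(−0.4 × -1.90) = 10^0.760 = 5.754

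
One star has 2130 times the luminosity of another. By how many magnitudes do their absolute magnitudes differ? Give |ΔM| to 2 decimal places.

|ΔM| ≈ 8.32

Pogson: ΔM = −2.5 log₁₀(ratio) = −2.5 log₁₀(2130) = −2.5 × 3.3284 = -8.321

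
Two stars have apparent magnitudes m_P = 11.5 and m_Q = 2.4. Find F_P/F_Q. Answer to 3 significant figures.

Δm = 11.5 − (2.4) = 9.1
Flux ratio = 10^(−0.4 Δm) = 10^(−0.4 × 9.1) = 10^-3.640 = 2.291×10^-4

F_P/F_Q ≈ 2.29×10^-4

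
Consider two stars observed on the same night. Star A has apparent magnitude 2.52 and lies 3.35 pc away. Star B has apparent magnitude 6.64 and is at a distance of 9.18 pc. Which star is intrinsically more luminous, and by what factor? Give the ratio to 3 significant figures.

Star A: M = m − 5 log₁₀ d + 5 = 2.52 − 5·0.5250 + 5 = 4.895
Star B: M = m − 5 log₁₀ d + 5 = 6.64 − 5·0.9628 + 5 = 6.826
ΔM = M_A − M_B = 4.895 − (6.826) = -1.931; smaller M is more luminous → Star A.
L ratio = 10^(0.4 |ΔM|) = 10^0.772 = 5.921

Star A is more luminous, by a factor of 5.92.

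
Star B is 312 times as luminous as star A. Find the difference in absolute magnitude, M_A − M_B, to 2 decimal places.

Pogson: ΔM = −2.5 log₁₀(ratio) = −2.5 log₁₀(312) = −2.5 × 2.4942 = -6.235
Star B is brighter so has the smaller magnitude: M_A − M_B is positive.

M_A − M_B ≈ 6.24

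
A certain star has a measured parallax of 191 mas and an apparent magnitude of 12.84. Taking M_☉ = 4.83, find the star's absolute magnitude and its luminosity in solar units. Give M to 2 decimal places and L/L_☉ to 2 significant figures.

M ≈ 14.25; L/L_☉ ≈ 1.7×10^-4

d = 1/p = 1000/191 mas = 5.236 pc
M = m − 5 log₁₀ d + 5 = 12.84 − 5·0.7190 + 5 = 14.245
M − M_☉ = 14.245 − 4.83 = 9.415
L/L_☉ = 10^(−0.4 × 9.415) = 1.714×10^-4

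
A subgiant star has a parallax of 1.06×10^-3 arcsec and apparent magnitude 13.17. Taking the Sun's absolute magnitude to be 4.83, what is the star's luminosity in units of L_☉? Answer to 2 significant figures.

L/L_☉ ≈ 4.1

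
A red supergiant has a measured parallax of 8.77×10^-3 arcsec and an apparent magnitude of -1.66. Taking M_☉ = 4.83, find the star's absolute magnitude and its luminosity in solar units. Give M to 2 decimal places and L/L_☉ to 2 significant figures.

d = 1/p = 1/8.77×10^-3″ = 114.0 pc
M = m − 5 log₁₀ d + 5 = -1.66 − 5·2.0570 + 5 = -6.945
M − M_☉ = -6.945 − 4.83 = -11.775
L/L_☉ = 10^(−0.4 × -11.775) = 51290

M ≈ -6.95; L/L_☉ ≈ 51000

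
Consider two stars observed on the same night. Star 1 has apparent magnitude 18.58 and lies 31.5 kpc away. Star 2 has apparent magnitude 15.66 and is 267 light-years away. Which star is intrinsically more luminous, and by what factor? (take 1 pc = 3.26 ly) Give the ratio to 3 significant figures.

Star 1: d = 31.5 kpc = 31500 pc
Star 1: M = m − 5 log₁₀ d + 5 = 18.58 − 5·4.4983 + 5 = 1.088
Star 2: d = 267 ly / 3.26 = 81.90 pc
Star 2: M = m − 5 log₁₀ d + 5 = 15.66 − 5·1.9133 + 5 = 11.094
ΔM = M_1 − M_2 = 1.088 − (11.094) = -10.005; smaller M is more luminous → Star 1.
L ratio = 10^(0.4 |ΔM|) = 10^4.002 = 10050

Star 1 is more luminous, by a factor of 10000.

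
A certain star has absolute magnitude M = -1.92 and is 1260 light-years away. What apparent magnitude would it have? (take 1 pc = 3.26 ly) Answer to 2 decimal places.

d = 1260 ly / 3.26 = 386.5 pc
m = M + 5 log₁₀ d − 5 = -1.92 + 5·2.5872 − 5 = 6.016

m ≈ 6.02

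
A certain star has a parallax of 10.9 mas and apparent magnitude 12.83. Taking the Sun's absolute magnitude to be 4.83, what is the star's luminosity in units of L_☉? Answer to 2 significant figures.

L/L_☉ ≈ 0.053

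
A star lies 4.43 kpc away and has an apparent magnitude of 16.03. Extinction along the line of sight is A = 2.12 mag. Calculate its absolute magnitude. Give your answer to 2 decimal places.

d = 4.43 kpc = 4430 pc
5 log₁₀(d/10 pc) = 5 log₁₀(4430) − 5 = 13.232
M = m − 5 log₁₀(d/10) − A = 16.03 − 13.232 − 2.12 = 0.678

M ≈ 0.68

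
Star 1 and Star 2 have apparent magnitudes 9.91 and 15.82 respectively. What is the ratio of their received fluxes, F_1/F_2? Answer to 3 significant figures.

F_1/F_2 ≈ 231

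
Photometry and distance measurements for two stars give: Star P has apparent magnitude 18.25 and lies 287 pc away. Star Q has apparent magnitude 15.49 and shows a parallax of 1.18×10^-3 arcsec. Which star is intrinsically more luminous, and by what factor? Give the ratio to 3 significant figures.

Star Q is more luminous, by a factor of 111.

Star P: M = m − 5 log₁₀ d + 5 = 18.25 − 5·2.4579 + 5 = 10.961
Star Q: d = 1/p = 1/1.18×10^-3″ = 847.5 pc
Star Q: M = m − 5 log₁₀ d + 5 = 15.49 − 5·2.9281 + 5 = 5.849
ΔM = M_P − M_Q = 10.961 − (5.849) = 5.111; smaller M is more luminous → Star Q.
L ratio = 10^(0.4 |ΔM|) = 10^2.044 = 110.8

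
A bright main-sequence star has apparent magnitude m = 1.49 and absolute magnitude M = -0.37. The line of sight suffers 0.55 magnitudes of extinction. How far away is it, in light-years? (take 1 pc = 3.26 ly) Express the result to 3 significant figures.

d ≈ 59.6 ly

m − M = 5 log₁₀(d/10 pc) + A  ⇒  1.49 − (-0.37) − 0.55 = 5 log₁₀(d/10)
1.310 = 5 log₁₀(d/10)
log₁₀ d = (m − M − A)/5 + 1 = 1.2620
d = 10^1.2620 = 18.28 pc
= 59.60 ly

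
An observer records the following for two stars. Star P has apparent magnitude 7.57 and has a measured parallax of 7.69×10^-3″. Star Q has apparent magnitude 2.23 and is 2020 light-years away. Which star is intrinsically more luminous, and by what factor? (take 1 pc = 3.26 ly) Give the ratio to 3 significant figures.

Star P: d = 1/p = 1/7.69×10^-3″ = 130.0 pc
Star P: M = m − 5 log₁₀ d + 5 = 7.57 − 5·2.1141 + 5 = 2.000
Star Q: d = 2020 ly / 3.26 = 619.6 pc
Star Q: M = m − 5 log₁₀ d + 5 = 2.23 − 5·2.7921 + 5 = -6.731
ΔM = M_P − M_Q = 2.000 − (-6.731) = 8.730; smaller M is more luminous → Star Q.
L ratio = 10^(0.4 |ΔM|) = 10^3.492 = 3105

Star Q is more luminous, by a factor of 3110.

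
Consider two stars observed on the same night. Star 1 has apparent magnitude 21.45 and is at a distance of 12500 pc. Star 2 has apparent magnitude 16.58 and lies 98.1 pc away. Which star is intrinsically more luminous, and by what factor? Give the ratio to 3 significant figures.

Star 1 is more luminous, by a factor of 183.

Star 1: M = m − 5 log₁₀ d + 5 = 21.45 − 5·4.0969 + 5 = 5.965
Star 2: M = m − 5 log₁₀ d + 5 = 16.58 − 5·1.9917 + 5 = 11.622
ΔM = M_1 − M_2 = 5.965 − (11.622) = -5.656; smaller M is more luminous → Star 1.
L ratio = 10^(0.4 |ΔM|) = 10^2.262 = 183.0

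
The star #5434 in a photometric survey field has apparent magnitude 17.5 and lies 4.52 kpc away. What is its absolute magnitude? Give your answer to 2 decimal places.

M ≈ 4.22

d = 4.52 kpc = 4520 pc
5 log₁₀(d/10 pc) = 5 log₁₀(4520) − 5 = 13.276
M = m − 5 log₁₀(d/10) = 17.5 − 13.276 = 4.224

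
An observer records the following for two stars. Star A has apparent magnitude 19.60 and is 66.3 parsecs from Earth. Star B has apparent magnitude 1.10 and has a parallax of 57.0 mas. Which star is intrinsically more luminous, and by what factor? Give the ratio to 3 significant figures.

Star A: M = m − 5 log₁₀ d + 5 = 19.60 − 5·1.8215 + 5 = 15.492
Star B: p = 57.0 mas = 0.0570″ → d = 1/p = 17.54 pc
Star B: M = m − 5 log₁₀ d + 5 = 1.10 − 5·1.2441 + 5 = -0.121
ΔM = M_A − M_B = 15.492 − (-0.121) = 15.613; smaller M is more luminous → Star B.
L ratio = 10^(0.4 |ΔM|) = 10^6.245 = 1.759×10^6

Star B is more luminous, by a factor of 1.76×10^6.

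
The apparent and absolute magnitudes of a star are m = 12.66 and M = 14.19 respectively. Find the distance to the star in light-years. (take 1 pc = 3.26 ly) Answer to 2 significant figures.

Distance modulus: m − M = 12.66 − (14.19) = -1.530
m − M = 5 log₁₀ d − 5
log₁₀ d = (m − M)/5 + 1 = 0.6940
d = 10^0.6940 = 4.943 pc
= 16.11 ly

d ≈ 16 ly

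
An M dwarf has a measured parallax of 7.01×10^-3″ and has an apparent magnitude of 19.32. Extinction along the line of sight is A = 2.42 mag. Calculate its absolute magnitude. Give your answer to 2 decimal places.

M ≈ 11.13

d = 1/p = 1/7.01×10^-3″ = 142.7 pc
5 log₁₀(d/10 pc) = 5 log₁₀(142.7) − 5 = 5.771
M = m − 5 log₁₀(d/10) − A = 19.32 − 5.771 − 2.42 = 11.129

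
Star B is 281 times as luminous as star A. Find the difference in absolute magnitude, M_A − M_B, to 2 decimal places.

Pogson: ΔM = −2.5 log₁₀(ratio) = −2.5 log₁₀(281) = −2.5 × 2.4487 = -6.122
Star B is brighter so has the smaller magnitude: M_A − M_B is positive.

M_A − M_B ≈ 6.12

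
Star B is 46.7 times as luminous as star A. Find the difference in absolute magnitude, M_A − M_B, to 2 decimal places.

Pogson: ΔM = −2.5 log₁₀(ratio) = −2.5 log₁₀(46.7) = −2.5 × 1.6693 = -4.173
Star B is brighter so has the smaller magnitude: M_A − M_B is positive.

M_A − M_B ≈ 4.17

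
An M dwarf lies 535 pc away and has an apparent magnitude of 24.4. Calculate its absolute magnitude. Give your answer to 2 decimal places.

M ≈ 15.76

5 log₁₀(d/10 pc) = 5 log₁₀(535.0) − 5 = 8.642
M = m − 5 log₁₀(d/10) = 24.4 − 8.642 = 15.758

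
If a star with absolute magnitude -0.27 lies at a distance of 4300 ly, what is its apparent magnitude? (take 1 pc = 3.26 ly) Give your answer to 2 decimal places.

d = 4300 ly / 3.26 = 1319 pc
m = M + 5 log₁₀ d − 5 = -0.27 + 5·3.1203 − 5 = 10.331

m ≈ 10.33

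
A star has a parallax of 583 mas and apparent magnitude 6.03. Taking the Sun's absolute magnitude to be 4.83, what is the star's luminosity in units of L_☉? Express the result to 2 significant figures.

d = 1/p = 1000/583 mas = 1.715 pc
M = m − 5 log₁₀ d + 5 = 6.03 − 5·0.2343 + 5 = 9.858
M − M_☉ = 9.858 − 4.83 = 5.028
L/L_☉ = 10^(−0.4 × 5.028) = 9.742×10^-3

L/L_☉ ≈ 9.7×10^-3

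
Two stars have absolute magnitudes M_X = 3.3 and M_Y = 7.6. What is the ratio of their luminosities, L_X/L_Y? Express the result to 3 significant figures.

L_X/L_Y ≈ 52.5

ΔM = M_X − M_Y = -4.3
L_X/L_Y = 10^(−0.4 ΔM) = 10^1.720 = 52.48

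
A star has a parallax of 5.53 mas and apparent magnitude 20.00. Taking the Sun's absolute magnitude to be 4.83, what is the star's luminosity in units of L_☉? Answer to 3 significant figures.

d = 1/p = 1000/5.53 mas = 180.8 pc
M = m − 5 log₁₀ d + 5 = 20.00 − 5·2.2573 + 5 = 13.714
M − M_☉ = 13.714 − 4.83 = 8.884
L/L_☉ = 10^(−0.4 × 8.884) = 2.796×10^-4

L/L_☉ ≈ 2.80×10^-4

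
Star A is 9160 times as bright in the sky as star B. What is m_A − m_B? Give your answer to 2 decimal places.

Pogson: Δm = −2.5 log₁₀(ratio) = −2.5 log₁₀(9160) = −2.5 × 3.9619 = -9.905
Star A is brighter, so it has the smaller magnitude: the difference is negative.

m_A − m_B ≈ -9.90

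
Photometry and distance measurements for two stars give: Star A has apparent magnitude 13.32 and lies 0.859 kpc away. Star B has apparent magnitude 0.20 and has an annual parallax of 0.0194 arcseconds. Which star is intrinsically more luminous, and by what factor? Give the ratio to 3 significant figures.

Star A: d = 0.859 kpc = 859.0 pc
Star A: M = m − 5 log₁₀ d + 5 = 13.32 − 5·2.9340 + 5 = 3.650
Star B: d = 1/p = 1/0.0194″ = 51.55 pc
Star B: M = m − 5 log₁₀ d + 5 = 0.20 − 5·1.7122 + 5 = -3.361
ΔM = M_A − M_B = 3.650 − (-3.361) = 7.011; smaller M is more luminous → Star B.
L ratio = 10^(0.4 |ΔM|) = 10^2.804 = 637.4

Star B is more luminous, by a factor of 637.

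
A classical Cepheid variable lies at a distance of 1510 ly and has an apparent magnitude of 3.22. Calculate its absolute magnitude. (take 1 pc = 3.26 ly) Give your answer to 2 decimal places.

d = 1510 ly / 3.26 = 463.2 pc
5 log₁₀(d/10 pc) = 5 log₁₀(463.2) − 5 = 8.329
M = m − 5 log₁₀(d/10) = 3.22 − 8.329 = -5.109

M ≈ -5.11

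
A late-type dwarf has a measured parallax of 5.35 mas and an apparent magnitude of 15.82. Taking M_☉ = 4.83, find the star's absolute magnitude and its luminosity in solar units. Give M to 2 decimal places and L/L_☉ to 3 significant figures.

d = 1/p = 1000/5.35 mas = 186.9 pc
M = m − 5 log₁₀ d + 5 = 15.82 − 5·2.2716 + 5 = 9.462
M − M_☉ = 9.462 − 4.83 = 4.632
L/L_☉ = 10^(−0.4 × 4.632) = 0.01404

M ≈ 9.46; L/L_☉ ≈ 0.0140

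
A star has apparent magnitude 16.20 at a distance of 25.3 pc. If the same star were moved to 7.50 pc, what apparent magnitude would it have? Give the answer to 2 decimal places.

m ≈ 13.56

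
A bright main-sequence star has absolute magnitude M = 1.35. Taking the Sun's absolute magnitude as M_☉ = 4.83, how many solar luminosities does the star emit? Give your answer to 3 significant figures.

L/L_☉ ≈ 24.7

M − M_☉ = 1.35 − 4.83 = -3.480
L/L_☉ = 10^(−0.4 (M − M_☉)) = 10^1.392 = 24.66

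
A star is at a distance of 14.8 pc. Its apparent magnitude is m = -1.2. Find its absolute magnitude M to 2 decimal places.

5 log₁₀(d/10 pc) = 5 log₁₀(14.80) − 5 = 0.851
M = m − 5 log₁₀(d/10) = -1.2 − 0.851 = -2.051

M ≈ -2.05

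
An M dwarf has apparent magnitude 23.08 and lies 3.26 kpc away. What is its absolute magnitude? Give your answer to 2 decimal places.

M ≈ 10.51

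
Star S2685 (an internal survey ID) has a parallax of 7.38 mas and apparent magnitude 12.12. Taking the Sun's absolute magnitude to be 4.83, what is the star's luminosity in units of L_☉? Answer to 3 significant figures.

L/L_☉ ≈ 0.223

d = 1/p = 1000/7.38 mas = 135.5 pc
M = m − 5 log₁₀ d + 5 = 12.12 − 5·2.1319 + 5 = 6.460
M − M_☉ = 6.460 − 4.83 = 1.630
L/L_☉ = 10^(−0.4 × 1.630) = 0.2228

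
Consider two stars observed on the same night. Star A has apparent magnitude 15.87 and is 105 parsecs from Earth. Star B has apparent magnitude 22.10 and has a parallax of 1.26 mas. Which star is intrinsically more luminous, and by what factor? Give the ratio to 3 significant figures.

Star A: M = m − 5 log₁₀ d + 5 = 15.87 − 5·2.0212 + 5 = 10.764
Star B: p = 1.26 mas = 1.26×10^-3″ → d = 1/p = 793.7 pc
Star B: M = m − 5 log₁₀ d + 5 = 22.10 − 5·2.8996 + 5 = 12.602
ΔM = M_A − M_B = 10.764 − (12.602) = -1.838; smaller M is more luminous → Star A.
L ratio = 10^(0.4 |ΔM|) = 10^0.735 = 5.434

Star A is more luminous, by a factor of 5.43.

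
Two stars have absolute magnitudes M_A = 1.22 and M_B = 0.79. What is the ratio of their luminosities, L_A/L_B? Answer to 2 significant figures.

ΔM = M_A − M_B = 0.43
L_A/L_B = 10^(−0.4 ΔM) = 10^-0.172 = 0.6730

L_A/L_B ≈ 0.67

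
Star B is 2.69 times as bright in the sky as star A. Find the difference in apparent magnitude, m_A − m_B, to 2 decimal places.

Pogson: Δm = −2.5 log₁₀(ratio) = −2.5 log₁₀(2.69) = −2.5 × 0.4298 = -1.074
Star B is brighter so has the smaller magnitude: m_A − m_B is positive.

m_A − m_B ≈ 1.07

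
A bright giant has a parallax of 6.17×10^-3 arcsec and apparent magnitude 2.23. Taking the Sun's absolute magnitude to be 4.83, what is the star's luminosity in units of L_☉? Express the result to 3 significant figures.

d = 1/p = 1/6.17×10^-3″ = 162.1 pc
M = m − 5 log₁₀ d + 5 = 2.23 − 5·2.2097 + 5 = -3.819
M − M_☉ = -3.819 − 4.83 = -8.649
L/L_☉ = 10^(−0.4 × -8.649) = 2880

L/L_☉ ≈ 2880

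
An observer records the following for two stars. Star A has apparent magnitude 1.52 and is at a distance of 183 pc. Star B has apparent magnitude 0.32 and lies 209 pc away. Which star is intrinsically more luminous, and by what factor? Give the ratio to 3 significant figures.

Star B is more luminous, by a factor of 3.94.

Star A: M = m − 5 log₁₀ d + 5 = 1.52 − 5·2.2625 + 5 = -4.792
Star B: M = m − 5 log₁₀ d + 5 = 0.32 − 5·2.3201 + 5 = -6.281
ΔM = M_A − M_B = -4.792 − (-6.281) = 1.488; smaller M is more luminous → Star B.
L ratio = 10^(0.4 |ΔM|) = 10^0.595 = 3.939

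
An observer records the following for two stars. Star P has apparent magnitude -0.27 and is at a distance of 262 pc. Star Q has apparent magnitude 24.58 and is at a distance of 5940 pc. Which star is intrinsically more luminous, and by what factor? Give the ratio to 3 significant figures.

Star P is more luminous, by a factor of 1.69×10^7.

Star P: M = m − 5 log₁₀ d + 5 = -0.27 − 5·2.4183 + 5 = -7.362
Star Q: M = m − 5 log₁₀ d + 5 = 24.58 − 5·3.7738 + 5 = 10.711
ΔM = M_P − M_Q = -7.362 − (10.711) = -18.073; smaller M is more luminous → Star P.
L ratio = 10^(0.4 |ΔM|) = 10^7.229 = 1.694×10^7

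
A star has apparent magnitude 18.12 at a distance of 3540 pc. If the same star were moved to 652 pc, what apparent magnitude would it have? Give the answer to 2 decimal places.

Flux ∝ 1/d², so Δm = 5 log₁₀(d₂/d₁) = 5 log₁₀(652/3540) = -3.674
m₂ = m₁ + Δm = 18.12 + (-3.674) = 14.446

m ≈ 14.45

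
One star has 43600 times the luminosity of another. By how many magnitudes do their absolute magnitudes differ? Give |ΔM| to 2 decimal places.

|ΔM| ≈ 11.60

Pogson: ΔM = −2.5 log₁₀(ratio) = −2.5 log₁₀(43600) = −2.5 × 4.6395 = -11.599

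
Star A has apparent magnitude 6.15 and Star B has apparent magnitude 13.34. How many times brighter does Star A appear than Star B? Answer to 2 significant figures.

750

Magnitude difference = -7.19
Flux ratio = 10^(−0.4 Δm) = 10^(−0.4 × -7.19) = 10^2.876 = 751.6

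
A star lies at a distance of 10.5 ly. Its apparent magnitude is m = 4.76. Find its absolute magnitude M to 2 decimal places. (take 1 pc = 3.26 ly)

M ≈ 7.22

d = 10.5 ly / 3.26 = 3.221 pc
5 log₁₀(d/10 pc) = 5 log₁₀(3.221) − 5 = -2.460
M = m − 5 log₁₀(d/10) = 4.76 + 2.460 = 7.220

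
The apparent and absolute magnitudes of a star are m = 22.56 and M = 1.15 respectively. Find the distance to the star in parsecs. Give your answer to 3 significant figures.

μ = m − M = 21.410
m − M = 5 log₁₀ d − 5
log₁₀ d = (m − M)/5 + 1 = 5.2820
d = 10^5.2820 = 191400 pc

d ≈ 191000 pc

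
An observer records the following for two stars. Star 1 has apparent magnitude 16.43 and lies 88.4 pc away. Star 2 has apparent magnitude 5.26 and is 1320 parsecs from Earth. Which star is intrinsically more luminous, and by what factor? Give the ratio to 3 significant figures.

Star 1: M = m − 5 log₁₀ d + 5 = 16.43 − 5·1.9465 + 5 = 11.698
Star 2: M = m − 5 log₁₀ d + 5 = 5.26 − 5·3.1206 + 5 = -5.343
ΔM = M_1 − M_2 = 11.698 − (-5.343) = 17.041; smaller M is more luminous → Star 2.
L ratio = 10^(0.4 |ΔM|) = 10^6.816 = 6.550×10^6

Star 2 is more luminous, by a factor of 6.55×10^6.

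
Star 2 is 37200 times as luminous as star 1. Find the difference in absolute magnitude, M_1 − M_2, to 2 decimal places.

M_1 − M_2 ≈ 11.43

Pogson: ΔM = −2.5 log₁₀(ratio) = −2.5 log₁₀(37200) = −2.5 × 4.5705 = -11.426
Star 2 is brighter so has the smaller magnitude: M_1 − M_2 is positive.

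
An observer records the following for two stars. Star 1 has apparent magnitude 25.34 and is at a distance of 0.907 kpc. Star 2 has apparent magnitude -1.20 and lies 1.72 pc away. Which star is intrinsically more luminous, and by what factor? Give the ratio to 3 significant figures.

Star 2 is more luminous, by a factor of 149000.

Star 1: d = 0.907 kpc = 907.0 pc
Star 1: M = m − 5 log₁₀ d + 5 = 25.34 − 5·2.9576 + 5 = 15.552
Star 2: M = m − 5 log₁₀ d + 5 = -1.20 − 5·0.2355 + 5 = 2.622
ΔM = M_1 − M_2 = 15.552 − (2.622) = 12.930; smaller M is more luminous → Star 2.
L ratio = 10^(0.4 |ΔM|) = 10^5.172 = 148500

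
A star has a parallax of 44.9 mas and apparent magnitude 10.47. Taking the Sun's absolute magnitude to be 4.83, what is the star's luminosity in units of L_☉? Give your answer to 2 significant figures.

L/L_☉ ≈ 0.028

d = 1/p = 1000/44.9 mas = 22.27 pc
M = m − 5 log₁₀ d + 5 = 10.47 − 5·1.3478 + 5 = 8.731
M − M_☉ = 8.731 − 4.83 = 3.901
L/L_☉ = 10^(−0.4 × 3.901) = 0.02751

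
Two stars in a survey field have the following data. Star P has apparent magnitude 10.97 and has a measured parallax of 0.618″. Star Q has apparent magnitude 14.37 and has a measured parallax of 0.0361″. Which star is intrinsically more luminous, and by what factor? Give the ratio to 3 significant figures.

Star Q is more luminous, by a factor of 12.8.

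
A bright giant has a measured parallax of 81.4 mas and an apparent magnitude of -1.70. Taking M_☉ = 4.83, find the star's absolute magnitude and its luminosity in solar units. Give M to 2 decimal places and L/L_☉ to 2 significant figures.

M ≈ -2.15; L/L_☉ ≈ 620

d = 1/p = 1000/81.4 mas = 12.29 pc
M = m − 5 log₁₀ d + 5 = -1.70 − 5·1.0894 + 5 = -2.147
M − M_☉ = -2.147 − 4.83 = -6.977
L/L_☉ = 10^(−0.4 × -6.977) = 617.7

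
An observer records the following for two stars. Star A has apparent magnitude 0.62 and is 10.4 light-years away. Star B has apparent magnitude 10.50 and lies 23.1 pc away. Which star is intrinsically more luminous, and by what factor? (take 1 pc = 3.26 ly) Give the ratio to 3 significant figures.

Star A is more luminous, by a factor of 171.

Star A: d = 10.4 ly / 3.26 = 3.190 pc
Star A: M = m − 5 log₁₀ d + 5 = 0.62 − 5·0.5038 + 5 = 3.101
Star B: M = m − 5 log₁₀ d + 5 = 10.50 − 5·1.3636 + 5 = 8.682
ΔM = M_A − M_B = 3.101 − (8.682) = -5.581; smaller M is more luminous → Star A.
L ratio = 10^(0.4 |ΔM|) = 10^2.232 = 170.8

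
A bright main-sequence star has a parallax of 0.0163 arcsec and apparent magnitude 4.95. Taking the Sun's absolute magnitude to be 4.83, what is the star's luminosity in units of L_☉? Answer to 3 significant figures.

L/L_☉ ≈ 33.7

d = 1/p = 1/0.0163″ = 61.35 pc
M = m − 5 log₁₀ d + 5 = 4.95 − 5·1.7878 + 5 = 1.011
M − M_☉ = 1.011 − 4.83 = -3.819
L/L_☉ = 10^(−0.4 × -3.819) = 33.70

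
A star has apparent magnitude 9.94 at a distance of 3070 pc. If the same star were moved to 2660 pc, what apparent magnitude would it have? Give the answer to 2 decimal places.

Flux ∝ 1/d², so Δm = 5 log₁₀(d₂/d₁) = 5 log₁₀(2660/3070) = -0.311
m₂ = m₁ + Δm = 9.94 + (-0.311) = 9.629

m ≈ 9.63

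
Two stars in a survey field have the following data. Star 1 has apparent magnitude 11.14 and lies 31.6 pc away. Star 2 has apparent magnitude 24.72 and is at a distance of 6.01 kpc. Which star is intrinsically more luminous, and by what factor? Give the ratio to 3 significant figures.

Star 1: M = m − 5 log₁₀ d + 5 = 11.14 − 5·1.4997 + 5 = 8.642
Star 2: d = 6.01 kpc = 6010 pc
Star 2: M = m − 5 log₁₀ d + 5 = 24.72 − 5·3.7789 + 5 = 10.826
ΔM = M_1 − M_2 = 8.642 − (10.826) = -2.184; smaller M is more luminous → Star 1.
L ratio = 10^(0.4 |ΔM|) = 10^0.874 = 7.475

Star 1 is more luminous, by a factor of 7.48.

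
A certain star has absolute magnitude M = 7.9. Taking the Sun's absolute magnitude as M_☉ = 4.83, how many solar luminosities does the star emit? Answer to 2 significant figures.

L/L_☉ ≈ 0.059

M − M_☉ = 7.9 − 4.83 = 3.070
L/L_☉ = 10^(−0.4 (M − M_☉)) = 10^-1.228 = 0.05916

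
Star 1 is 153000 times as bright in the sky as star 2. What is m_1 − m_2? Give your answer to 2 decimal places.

m_1 − m_2 ≈ -12.96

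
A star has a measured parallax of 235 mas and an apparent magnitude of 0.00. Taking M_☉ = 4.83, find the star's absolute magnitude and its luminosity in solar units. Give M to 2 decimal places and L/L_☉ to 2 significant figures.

d = 1/p = 1000/235 mas = 4.255 pc
M = m − 5 log₁₀ d + 5 = 0.00 − 5·0.6289 + 5 = 1.855
M − M_☉ = 1.855 − 4.83 = -2.975
L/L_☉ = 10^(−0.4 × -2.975) = 15.48

M ≈ 1.86; L/L_☉ ≈ 15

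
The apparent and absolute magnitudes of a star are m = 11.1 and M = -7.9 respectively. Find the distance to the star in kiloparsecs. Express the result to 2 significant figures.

d ≈ 63 kpc

μ = m − M = 19.000
m − M = 5 log₁₀ d − 5
log₁₀ d = (m − M)/5 + 1 = 4.8000
d = 10^4.8000 = 63100 pc
= 63.10 kpc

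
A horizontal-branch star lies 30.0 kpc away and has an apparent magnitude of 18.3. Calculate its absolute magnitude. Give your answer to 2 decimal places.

d = 30.0 kpc = 30000 pc
5 log₁₀(d/10 pc) = 5 log₁₀(30000) − 5 = 17.386
M = m − 5 log₁₀(d/10) = 18.3 − 17.386 = 0.914

M ≈ 0.91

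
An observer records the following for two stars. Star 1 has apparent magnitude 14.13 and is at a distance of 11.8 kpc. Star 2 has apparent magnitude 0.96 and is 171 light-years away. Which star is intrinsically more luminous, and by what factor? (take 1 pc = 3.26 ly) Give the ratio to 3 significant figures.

Star 2 is more luminous, by a factor of 3.66.

Star 1: d = 11.8 kpc = 11800 pc
Star 1: M = m − 5 log₁₀ d + 5 = 14.13 − 5·4.0719 + 5 = -1.229
Star 2: d = 171 ly / 3.26 = 52.45 pc
Star 2: M = m − 5 log₁₀ d + 5 = 0.96 − 5·1.7198 + 5 = -2.639
ΔM = M_1 − M_2 = -1.229 − (-2.639) = 1.409; smaller M is more luminous → Star 2.
L ratio = 10^(0.4 |ΔM|) = 10^0.564 = 3.663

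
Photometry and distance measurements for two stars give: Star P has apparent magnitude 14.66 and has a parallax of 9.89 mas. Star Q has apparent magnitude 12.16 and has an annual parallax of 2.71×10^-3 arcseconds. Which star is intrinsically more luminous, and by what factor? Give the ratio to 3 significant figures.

Star Q is more luminous, by a factor of 133.

Star P: p = 9.89 mas = 9.89×10^-3″ → d = 1/p = 101.1 pc
Star P: M = m − 5 log₁₀ d + 5 = 14.66 − 5·2.0048 + 5 = 9.636
Star Q: d = 1/p = 1/2.71×10^-3″ = 369.0 pc
Star Q: M = m − 5 log₁₀ d + 5 = 12.16 − 5·2.5670 + 5 = 4.325
ΔM = M_P − M_Q = 9.636 − (4.325) = 5.311; smaller M is more luminous → Star Q.
L ratio = 10^(0.4 |ΔM|) = 10^2.124 = 133.2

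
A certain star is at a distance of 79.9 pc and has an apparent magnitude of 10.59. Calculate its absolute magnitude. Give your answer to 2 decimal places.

M ≈ 6.08

5 log₁₀(d/10 pc) = 5 log₁₀(79.90) − 5 = 4.513
M = m − 5 log₁₀(d/10) = 10.59 − 4.513 = 6.077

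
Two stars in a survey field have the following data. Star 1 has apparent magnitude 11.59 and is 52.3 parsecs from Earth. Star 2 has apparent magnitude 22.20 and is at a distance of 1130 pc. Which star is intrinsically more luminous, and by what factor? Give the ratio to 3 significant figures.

Star 1: M = m − 5 log₁₀ d + 5 = 11.59 − 5·1.7185 + 5 = 7.997
Star 2: M = m − 5 log₁₀ d + 5 = 22.20 − 5·3.0531 + 5 = 11.935
ΔM = M_1 − M_2 = 7.997 − (11.935) = -3.937; smaller M is more luminous → Star 1.
L ratio = 10^(0.4 |ΔM|) = 10^1.575 = 37.57

Star 1 is more luminous, by a factor of 37.6.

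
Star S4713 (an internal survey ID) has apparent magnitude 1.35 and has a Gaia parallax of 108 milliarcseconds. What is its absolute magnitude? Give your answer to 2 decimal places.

M ≈ 1.52

p = 108 mas = 0.108″ → d = 1/p = 9.259 pc
5 log₁₀(d/10 pc) = 5 log₁₀(9.259) − 5 = -0.167
M = m − 5 log₁₀(d/10) = 1.35 + 0.167 = 1.517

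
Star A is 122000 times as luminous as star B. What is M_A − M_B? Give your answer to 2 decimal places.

M_A − M_B ≈ -12.72

Pogson: ΔM = −2.5 log₁₀(ratio) = −2.5 log₁₀(122000) = −2.5 × 5.0864 = -12.716
Star A is brighter, so it has the smaller magnitude: the difference is negative.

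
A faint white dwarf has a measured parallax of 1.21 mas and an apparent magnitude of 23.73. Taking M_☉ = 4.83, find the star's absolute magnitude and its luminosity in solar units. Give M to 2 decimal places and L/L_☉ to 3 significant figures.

M ≈ 14.14; L/L_☉ ≈ 1.88×10^-4

d = 1/p = 1000/1.21 mas = 826.4 pc
M = m − 5 log₁₀ d + 5 = 23.73 − 5·2.9172 + 5 = 14.144
M − M_☉ = 14.144 − 4.83 = 9.314
L/L_☉ = 10^(−0.4 × 9.314) = 1.881×10^-4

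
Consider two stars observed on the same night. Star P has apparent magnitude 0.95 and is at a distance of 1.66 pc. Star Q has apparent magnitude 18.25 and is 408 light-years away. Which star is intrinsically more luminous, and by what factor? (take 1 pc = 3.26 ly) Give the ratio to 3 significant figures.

Star P is more luminous, by a factor of 1460.

Star P: M = m − 5 log₁₀ d + 5 = 0.95 − 5·0.2201 + 5 = 4.849
Star Q: d = 408 ly / 3.26 = 125.2 pc
Star Q: M = m − 5 log₁₀ d + 5 = 18.25 − 5·2.0974 + 5 = 12.763
ΔM = M_P − M_Q = 4.849 − (12.763) = -7.913; smaller M is more luminous → Star P.
L ratio = 10^(0.4 |ΔM|) = 10^3.165 = 1463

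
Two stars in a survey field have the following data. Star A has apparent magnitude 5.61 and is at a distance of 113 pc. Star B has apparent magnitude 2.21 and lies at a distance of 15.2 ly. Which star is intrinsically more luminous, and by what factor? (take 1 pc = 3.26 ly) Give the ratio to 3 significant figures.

Star A is more luminous, by a factor of 25.6.

Star A: M = m − 5 log₁₀ d + 5 = 5.61 − 5·2.0531 + 5 = 0.345
Star B: d = 15.2 ly / 3.26 = 4.663 pc
Star B: M = m − 5 log₁₀ d + 5 = 2.21 − 5·0.6686 + 5 = 3.867
ΔM = M_A − M_B = 0.345 − (3.867) = -3.522; smaller M is more luminous → Star A.
L ratio = 10^(0.4 |ΔM|) = 10^1.409 = 25.64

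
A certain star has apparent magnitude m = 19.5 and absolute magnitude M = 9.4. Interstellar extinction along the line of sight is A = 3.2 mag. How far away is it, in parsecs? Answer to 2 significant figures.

d ≈ 240 pc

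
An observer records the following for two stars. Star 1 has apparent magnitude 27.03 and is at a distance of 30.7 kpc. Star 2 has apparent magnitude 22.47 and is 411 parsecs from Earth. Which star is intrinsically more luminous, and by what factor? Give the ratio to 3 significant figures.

Star 1: d = 30.7 kpc = 30700 pc
Star 1: M = m − 5 log₁₀ d + 5 = 27.03 − 5·4.4871 + 5 = 9.594
Star 2: M = m − 5 log₁₀ d + 5 = 22.47 − 5·2.6138 + 5 = 14.401
ΔM = M_1 − M_2 = 9.594 − (14.401) = -4.806; smaller M is more luminous → Star 1.
L ratio = 10^(0.4 |ΔM|) = 10^1.923 = 83.67

Star 1 is more luminous, by a factor of 83.7.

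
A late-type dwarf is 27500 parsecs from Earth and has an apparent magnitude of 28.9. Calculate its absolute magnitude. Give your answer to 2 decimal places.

5 log₁₀(d/10 pc) = 5 log₁₀(27500) − 5 = 17.197
M = m − 5 log₁₀(d/10) = 28.9 − 17.197 = 11.703

M ≈ 11.70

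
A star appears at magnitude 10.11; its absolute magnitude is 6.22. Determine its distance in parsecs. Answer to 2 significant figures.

d ≈ 60 pc

μ = m − M = 3.890
m − M = 5 log₁₀ d − 5
log₁₀ d = (m − M)/5 + 1 = 1.7780
d = 10^1.7780 = 59.98 pc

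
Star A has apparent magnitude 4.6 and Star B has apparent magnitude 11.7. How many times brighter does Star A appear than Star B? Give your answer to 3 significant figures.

Magnitude difference = -7.1
Flux ratio = 10^(−0.4 Δm) = 10^(−0.4 × -7.1) = 10^2.840 = 691.8

692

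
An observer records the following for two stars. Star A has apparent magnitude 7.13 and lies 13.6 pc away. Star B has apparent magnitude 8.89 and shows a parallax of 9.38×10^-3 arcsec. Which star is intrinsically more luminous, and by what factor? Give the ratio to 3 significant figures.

Star B is more luminous, by a factor of 12.1.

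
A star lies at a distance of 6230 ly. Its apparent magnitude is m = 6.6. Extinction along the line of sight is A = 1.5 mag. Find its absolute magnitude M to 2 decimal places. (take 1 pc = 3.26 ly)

d = 6230 ly / 3.26 = 1911 pc
5 log₁₀(d/10 pc) = 5 log₁₀(1911) − 5 = 11.406
M = m − 5 log₁₀(d/10) − A = 6.6 − 11.406 − 1.5 = -6.306

M ≈ -6.31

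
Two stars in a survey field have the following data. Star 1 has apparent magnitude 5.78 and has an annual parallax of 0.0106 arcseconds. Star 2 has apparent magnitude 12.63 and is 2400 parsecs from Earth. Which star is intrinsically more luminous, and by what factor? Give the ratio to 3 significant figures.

Star 2 is more luminous, by a factor of 1.18.

Star 1: d = 1/p = 1/0.0106″ = 94.34 pc
Star 1: M = m − 5 log₁₀ d + 5 = 5.78 − 5·1.9747 + 5 = 0.907
Star 2: M = m − 5 log₁₀ d + 5 = 12.63 − 5·3.3802 + 5 = 0.729
ΔM = M_1 − M_2 = 0.907 − (0.729) = 0.178; smaller M is more luminous → Star 2.
L ratio = 10^(0.4 |ΔM|) = 10^0.071 = 1.178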